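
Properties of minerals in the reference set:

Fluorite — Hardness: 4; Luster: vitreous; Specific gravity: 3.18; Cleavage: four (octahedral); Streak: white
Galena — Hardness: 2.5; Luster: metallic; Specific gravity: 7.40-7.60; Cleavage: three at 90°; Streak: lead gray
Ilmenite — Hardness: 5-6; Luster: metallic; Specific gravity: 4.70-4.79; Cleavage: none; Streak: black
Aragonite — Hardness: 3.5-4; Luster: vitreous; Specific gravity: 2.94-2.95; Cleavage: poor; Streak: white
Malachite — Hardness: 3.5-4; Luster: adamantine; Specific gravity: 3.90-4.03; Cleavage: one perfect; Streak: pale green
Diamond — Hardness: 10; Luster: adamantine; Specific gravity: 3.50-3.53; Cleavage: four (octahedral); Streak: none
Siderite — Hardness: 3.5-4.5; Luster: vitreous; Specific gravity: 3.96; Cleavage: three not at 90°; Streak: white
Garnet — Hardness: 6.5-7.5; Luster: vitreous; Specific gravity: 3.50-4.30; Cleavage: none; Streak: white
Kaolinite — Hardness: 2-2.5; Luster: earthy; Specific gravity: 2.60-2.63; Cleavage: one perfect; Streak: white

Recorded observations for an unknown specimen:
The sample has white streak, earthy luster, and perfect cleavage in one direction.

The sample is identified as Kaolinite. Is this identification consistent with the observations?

White streak — matches Kaolinite (white streak).
Earthy luster — matches Kaolinite (earthy luster).
Perfect cleavage in one direction — matches Kaolinite (cleavage one perfect).
Nothing contradicts Kaolinite.

Yes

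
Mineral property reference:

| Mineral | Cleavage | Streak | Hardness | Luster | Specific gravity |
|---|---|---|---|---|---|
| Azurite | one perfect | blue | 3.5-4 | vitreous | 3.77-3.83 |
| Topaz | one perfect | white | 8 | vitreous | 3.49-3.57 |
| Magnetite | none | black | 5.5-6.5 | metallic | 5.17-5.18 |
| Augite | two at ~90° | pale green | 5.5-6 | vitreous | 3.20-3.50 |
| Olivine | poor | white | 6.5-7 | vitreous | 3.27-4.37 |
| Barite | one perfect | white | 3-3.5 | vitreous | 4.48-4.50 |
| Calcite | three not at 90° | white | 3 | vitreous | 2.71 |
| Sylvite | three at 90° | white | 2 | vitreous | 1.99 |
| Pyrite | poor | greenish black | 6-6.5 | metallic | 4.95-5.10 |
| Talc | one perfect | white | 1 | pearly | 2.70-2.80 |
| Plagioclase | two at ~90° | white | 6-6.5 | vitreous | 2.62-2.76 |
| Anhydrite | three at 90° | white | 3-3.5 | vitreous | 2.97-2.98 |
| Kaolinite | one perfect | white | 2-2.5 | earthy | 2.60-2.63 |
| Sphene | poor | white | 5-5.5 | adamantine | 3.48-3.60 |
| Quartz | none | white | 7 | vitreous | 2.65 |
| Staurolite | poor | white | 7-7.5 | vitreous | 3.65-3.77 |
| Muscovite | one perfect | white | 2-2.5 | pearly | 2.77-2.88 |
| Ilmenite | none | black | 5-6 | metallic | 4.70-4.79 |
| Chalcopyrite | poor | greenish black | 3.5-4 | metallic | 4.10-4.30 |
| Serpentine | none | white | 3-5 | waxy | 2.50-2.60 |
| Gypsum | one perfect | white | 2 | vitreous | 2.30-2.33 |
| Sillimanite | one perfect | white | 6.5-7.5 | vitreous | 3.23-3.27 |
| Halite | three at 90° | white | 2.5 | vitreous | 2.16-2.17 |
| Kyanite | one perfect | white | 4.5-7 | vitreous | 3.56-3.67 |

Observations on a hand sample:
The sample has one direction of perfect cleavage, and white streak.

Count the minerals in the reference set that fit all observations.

8

One direction of perfect cleavage: Azurite, Topaz, Barite, Talc, Kaolinite, Muscovite, Gypsum, Sillimanite, Kyanite remain.
White streak is inconsistent with Azurite.
The minerals that satisfy all observations are Barite, Gypsum, Kaolinite, Kyanite, Muscovite, Sillimanite, Talc, Topaz.
That is 8 minerals.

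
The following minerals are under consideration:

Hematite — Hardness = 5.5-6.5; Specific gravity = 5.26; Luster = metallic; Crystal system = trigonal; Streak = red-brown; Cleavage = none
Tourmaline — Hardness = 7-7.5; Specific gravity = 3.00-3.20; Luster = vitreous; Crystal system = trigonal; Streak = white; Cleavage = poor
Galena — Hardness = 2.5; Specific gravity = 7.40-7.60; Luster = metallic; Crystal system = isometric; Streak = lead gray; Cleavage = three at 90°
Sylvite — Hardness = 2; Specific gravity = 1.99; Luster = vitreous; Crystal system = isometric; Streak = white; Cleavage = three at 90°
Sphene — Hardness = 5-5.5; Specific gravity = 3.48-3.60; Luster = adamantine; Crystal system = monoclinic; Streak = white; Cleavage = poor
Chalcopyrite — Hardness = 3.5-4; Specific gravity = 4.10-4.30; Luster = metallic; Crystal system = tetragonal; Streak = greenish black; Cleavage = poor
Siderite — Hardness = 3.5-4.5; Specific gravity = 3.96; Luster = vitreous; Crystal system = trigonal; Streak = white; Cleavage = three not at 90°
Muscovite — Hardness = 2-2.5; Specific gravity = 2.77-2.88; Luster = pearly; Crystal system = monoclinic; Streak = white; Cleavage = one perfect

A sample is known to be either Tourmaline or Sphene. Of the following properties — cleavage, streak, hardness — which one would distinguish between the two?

hardness

Cleavage: both poor — same for both.
Streak: both white — same for both.
Hardness: Tourmaline 7-7.5, Sphene 5-5.5 — these differ.
Only hardness differs between Tourmaline and Sphene among the listed tests.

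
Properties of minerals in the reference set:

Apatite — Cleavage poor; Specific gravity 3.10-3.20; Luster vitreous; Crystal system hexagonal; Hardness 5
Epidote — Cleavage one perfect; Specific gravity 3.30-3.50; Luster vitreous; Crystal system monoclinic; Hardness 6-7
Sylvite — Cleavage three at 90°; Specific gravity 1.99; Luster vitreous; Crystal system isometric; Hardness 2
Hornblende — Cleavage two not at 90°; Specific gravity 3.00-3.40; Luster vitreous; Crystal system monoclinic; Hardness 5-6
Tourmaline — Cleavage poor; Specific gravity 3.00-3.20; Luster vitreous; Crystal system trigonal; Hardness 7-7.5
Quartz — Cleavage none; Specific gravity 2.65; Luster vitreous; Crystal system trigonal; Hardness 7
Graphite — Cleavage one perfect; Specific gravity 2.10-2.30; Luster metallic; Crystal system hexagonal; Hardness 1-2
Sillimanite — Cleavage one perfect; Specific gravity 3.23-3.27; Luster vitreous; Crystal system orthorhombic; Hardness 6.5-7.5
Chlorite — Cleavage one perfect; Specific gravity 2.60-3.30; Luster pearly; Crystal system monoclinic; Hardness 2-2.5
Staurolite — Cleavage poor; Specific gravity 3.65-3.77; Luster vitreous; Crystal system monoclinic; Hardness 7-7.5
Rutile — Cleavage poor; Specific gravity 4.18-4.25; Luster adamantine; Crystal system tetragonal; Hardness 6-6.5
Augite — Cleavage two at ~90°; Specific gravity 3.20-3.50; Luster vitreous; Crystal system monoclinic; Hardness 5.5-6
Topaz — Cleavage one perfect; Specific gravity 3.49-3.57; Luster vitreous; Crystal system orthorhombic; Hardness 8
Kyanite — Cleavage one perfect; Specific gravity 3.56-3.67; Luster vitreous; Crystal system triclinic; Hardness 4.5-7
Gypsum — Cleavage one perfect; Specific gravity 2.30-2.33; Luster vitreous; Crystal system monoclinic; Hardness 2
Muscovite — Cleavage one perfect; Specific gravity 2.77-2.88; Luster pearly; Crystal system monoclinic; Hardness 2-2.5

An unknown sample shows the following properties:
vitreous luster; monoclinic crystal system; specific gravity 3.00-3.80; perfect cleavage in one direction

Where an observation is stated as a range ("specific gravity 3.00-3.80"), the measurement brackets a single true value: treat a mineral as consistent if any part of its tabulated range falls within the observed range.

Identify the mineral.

Epidote

Vitreous luster excludes Graphite, Chlorite, Rutile, Muscovite.
Monoclinic crystal system — Epidote, Hornblende, Staurolite, Augite, Gypsum remain.
Specific gravity 3.00-3.80 eliminates Gypsum.
Perfect cleavage in one direction — leaves Epidote.
Epidote is the sole remaining match.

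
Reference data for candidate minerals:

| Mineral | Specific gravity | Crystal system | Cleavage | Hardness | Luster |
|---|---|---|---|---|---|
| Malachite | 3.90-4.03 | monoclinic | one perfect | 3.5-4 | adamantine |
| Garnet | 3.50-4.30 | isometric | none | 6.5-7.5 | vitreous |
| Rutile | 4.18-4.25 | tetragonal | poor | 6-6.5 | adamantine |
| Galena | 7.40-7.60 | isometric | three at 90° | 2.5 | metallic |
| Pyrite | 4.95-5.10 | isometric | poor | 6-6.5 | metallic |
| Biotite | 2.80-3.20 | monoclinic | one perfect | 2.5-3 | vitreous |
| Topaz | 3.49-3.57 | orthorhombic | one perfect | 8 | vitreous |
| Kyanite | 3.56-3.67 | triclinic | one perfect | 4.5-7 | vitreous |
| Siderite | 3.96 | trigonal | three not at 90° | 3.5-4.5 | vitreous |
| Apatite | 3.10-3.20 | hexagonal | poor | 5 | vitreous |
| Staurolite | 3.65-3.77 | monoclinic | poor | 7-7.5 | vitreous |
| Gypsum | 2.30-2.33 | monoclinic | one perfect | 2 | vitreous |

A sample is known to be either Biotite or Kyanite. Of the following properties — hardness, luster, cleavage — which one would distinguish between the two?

Hardness: Biotite 2.5-3, Kyanite 4.5-7 — different.
Luster: both vitreous — no difference.
Cleavage: both one perfect — no difference.
Of the listed properties, hardness is the one that separates them.

hardness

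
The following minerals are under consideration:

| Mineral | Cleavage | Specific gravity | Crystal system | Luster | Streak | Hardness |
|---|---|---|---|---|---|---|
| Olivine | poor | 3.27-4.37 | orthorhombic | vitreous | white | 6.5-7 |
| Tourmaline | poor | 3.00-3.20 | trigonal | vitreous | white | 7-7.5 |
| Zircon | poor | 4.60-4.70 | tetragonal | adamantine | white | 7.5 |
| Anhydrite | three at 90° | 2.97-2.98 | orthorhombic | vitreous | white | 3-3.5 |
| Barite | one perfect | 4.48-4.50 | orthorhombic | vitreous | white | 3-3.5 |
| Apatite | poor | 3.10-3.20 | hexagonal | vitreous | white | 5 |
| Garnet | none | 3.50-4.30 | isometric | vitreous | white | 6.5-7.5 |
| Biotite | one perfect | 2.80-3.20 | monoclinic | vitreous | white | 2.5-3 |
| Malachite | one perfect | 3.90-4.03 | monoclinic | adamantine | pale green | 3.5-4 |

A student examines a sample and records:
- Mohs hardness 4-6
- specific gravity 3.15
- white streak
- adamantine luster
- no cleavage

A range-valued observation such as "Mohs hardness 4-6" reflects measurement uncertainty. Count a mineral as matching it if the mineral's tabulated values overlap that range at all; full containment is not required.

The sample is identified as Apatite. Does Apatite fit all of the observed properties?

Inconsistent

Mohs hardness 4-6 — consistent with Apatite (hardness 5).
Specific gravity 3.15 — consistent with Apatite (SG 3.10-3.20).
White streak — consistent with Apatite (white streak).
Adamantine luster — Apatite has vitreous luster; inconsistent.
No cleavage — Apatite has cleavage poor; inconsistent.
2 of the observed properties are inconsistent with Apatite.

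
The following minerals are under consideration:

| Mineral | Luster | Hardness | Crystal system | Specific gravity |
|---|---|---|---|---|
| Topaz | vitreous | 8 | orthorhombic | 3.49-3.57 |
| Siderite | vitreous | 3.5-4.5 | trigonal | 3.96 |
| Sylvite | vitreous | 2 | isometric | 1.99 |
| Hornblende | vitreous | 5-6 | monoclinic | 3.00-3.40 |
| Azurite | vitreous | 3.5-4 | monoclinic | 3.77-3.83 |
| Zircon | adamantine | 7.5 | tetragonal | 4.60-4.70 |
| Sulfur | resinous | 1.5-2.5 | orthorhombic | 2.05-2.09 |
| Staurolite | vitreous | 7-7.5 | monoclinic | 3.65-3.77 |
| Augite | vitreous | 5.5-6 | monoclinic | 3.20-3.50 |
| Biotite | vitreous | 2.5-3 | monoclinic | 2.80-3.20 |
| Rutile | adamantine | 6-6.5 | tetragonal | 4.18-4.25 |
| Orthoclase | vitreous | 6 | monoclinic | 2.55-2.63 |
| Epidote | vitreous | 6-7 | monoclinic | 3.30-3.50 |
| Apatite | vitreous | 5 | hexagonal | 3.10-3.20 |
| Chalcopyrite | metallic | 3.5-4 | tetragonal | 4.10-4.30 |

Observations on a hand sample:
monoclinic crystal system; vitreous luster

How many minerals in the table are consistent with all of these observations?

7

Monoclinic crystal system — leaves Hornblende, Azurite, Staurolite, Augite, Biotite, Orthoclase, Epidote.
Vitreous luster — all remaining candidates fit.
The minerals that satisfy all observations are Augite, Azurite, Biotite, Epidote, Hornblende, Orthoclase, Staurolite.
That is 7 minerals.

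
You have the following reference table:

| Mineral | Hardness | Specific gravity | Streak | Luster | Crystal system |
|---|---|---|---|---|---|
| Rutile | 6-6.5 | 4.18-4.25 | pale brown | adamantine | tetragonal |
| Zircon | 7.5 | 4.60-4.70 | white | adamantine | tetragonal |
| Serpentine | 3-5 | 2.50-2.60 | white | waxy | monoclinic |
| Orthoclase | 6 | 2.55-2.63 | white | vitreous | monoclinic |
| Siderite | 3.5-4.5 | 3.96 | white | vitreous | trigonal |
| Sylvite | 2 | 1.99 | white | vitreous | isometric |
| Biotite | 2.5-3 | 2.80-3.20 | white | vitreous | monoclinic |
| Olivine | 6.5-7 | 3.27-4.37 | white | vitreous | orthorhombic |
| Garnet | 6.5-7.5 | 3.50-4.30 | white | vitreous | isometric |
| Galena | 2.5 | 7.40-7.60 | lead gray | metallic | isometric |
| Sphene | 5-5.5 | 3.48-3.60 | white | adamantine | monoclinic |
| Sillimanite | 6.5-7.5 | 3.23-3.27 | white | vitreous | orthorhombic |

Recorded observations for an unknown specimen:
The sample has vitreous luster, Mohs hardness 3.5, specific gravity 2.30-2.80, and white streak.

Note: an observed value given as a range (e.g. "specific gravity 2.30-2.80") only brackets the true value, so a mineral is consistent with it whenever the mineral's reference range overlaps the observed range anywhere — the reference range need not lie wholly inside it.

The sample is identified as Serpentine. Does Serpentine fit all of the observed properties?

Vitreous luster — Serpentine has waxy luster; inconsistent.
Mohs hardness 3.5 — matches Serpentine (hardness 3-5).
Specific gravity 2.30-2.80 — matches Serpentine (SG 2.50-2.60).
White streak — matches Serpentine (white streak).
Serpentine is excluded by the luster.

No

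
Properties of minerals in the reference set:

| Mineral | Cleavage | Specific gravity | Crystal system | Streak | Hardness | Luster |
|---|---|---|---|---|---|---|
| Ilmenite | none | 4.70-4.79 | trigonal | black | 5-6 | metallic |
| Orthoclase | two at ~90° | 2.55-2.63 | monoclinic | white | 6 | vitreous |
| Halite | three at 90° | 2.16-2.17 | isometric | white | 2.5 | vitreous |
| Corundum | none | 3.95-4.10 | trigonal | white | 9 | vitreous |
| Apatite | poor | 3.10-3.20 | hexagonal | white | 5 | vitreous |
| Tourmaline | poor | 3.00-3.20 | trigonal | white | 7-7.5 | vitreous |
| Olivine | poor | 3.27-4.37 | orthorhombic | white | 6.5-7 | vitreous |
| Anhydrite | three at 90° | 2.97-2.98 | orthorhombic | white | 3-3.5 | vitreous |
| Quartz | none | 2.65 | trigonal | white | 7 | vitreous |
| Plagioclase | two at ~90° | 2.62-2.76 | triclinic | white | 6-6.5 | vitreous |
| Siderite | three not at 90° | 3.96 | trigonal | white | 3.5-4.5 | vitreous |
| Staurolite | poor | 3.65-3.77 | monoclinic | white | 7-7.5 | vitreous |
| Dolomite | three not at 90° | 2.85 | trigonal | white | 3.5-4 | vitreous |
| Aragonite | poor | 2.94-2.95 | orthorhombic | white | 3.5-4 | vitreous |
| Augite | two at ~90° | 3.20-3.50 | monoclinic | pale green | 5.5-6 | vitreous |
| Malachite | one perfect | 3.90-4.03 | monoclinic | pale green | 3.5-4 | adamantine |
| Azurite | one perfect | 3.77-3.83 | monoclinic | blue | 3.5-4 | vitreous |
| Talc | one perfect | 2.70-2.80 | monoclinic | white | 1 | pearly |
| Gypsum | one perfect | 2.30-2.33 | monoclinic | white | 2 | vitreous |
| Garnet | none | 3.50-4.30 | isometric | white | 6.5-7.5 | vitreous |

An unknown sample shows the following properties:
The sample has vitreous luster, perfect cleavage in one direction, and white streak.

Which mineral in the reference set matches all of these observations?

Gypsum

Vitreous luster rules out Ilmenite, Malachite, Talc.
Perfect cleavage in one direction: only Azurite, Gypsum remain.
White streak eliminates Azurite.
The only mineral consistent with every observation is Gypsum.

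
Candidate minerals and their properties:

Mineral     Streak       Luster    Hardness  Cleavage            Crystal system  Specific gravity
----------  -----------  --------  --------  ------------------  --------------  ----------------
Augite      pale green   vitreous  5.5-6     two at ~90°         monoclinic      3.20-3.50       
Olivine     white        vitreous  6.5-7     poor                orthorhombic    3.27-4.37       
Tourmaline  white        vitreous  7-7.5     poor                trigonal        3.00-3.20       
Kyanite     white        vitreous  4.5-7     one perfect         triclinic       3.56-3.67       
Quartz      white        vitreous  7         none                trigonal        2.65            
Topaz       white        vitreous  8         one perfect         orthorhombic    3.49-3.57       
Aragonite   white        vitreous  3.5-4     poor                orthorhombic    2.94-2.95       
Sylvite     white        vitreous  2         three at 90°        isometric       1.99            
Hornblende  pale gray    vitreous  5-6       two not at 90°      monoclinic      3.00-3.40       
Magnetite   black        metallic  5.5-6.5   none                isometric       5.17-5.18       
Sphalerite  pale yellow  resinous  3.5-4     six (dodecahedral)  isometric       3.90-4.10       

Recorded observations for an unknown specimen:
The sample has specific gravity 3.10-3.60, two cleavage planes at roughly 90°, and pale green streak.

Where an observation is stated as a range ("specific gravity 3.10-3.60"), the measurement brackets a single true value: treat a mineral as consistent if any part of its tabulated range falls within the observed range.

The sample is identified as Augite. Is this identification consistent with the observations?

Consistent

Specific gravity 3.10-3.60 — agrees with Augite (SG 3.20-3.50).
Two cleavage planes at roughly 90° — agrees with Augite (cleavage two at ~90°).
Pale green streak — agrees with Augite (pale green streak).
All observations are consistent with the tabulated values for Augite.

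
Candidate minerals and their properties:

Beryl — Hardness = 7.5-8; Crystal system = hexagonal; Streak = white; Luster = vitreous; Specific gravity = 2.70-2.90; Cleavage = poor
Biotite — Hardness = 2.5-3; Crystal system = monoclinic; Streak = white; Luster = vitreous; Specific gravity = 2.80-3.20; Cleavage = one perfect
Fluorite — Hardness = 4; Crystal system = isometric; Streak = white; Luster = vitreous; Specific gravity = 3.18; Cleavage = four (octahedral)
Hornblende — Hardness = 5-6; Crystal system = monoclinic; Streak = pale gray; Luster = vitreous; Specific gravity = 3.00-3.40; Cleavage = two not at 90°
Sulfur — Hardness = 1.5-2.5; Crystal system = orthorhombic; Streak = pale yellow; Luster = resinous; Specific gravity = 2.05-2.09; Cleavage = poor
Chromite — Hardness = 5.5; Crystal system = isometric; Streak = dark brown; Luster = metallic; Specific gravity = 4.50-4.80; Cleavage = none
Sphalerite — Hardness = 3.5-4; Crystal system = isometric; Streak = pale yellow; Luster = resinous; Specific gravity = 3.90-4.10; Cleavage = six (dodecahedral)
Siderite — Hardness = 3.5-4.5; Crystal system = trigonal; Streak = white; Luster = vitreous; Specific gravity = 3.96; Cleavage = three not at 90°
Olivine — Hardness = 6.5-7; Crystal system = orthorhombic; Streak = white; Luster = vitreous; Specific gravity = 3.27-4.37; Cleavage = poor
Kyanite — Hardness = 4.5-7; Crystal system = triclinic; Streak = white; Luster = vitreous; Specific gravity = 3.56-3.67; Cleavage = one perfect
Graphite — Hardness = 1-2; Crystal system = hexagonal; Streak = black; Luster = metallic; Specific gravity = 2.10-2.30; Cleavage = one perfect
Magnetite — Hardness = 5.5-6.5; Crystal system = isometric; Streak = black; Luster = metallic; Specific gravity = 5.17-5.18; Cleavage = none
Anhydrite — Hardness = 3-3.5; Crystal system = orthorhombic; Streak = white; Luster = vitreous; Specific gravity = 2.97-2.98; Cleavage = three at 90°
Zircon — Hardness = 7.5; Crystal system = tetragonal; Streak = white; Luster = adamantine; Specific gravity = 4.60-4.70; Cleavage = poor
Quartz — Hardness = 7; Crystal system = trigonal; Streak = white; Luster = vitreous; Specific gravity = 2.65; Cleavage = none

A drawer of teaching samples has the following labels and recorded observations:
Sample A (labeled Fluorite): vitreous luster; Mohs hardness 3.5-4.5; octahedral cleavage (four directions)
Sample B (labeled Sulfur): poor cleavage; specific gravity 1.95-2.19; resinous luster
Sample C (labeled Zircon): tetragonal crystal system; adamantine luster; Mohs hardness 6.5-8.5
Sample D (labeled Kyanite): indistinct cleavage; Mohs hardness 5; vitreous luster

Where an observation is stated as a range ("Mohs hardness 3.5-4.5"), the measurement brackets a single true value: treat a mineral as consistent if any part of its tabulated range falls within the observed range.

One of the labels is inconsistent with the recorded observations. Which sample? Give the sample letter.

D

Sample A: observations are consistent with Fluorite.
Sample B: observations are consistent with Sulfur.
Sample C: observations are consistent with Zircon.
Sample D: Kyanite has cleavage one perfect, but the record shows indistinct cleavage — this label is wrong.
The mislabeled specimen is D.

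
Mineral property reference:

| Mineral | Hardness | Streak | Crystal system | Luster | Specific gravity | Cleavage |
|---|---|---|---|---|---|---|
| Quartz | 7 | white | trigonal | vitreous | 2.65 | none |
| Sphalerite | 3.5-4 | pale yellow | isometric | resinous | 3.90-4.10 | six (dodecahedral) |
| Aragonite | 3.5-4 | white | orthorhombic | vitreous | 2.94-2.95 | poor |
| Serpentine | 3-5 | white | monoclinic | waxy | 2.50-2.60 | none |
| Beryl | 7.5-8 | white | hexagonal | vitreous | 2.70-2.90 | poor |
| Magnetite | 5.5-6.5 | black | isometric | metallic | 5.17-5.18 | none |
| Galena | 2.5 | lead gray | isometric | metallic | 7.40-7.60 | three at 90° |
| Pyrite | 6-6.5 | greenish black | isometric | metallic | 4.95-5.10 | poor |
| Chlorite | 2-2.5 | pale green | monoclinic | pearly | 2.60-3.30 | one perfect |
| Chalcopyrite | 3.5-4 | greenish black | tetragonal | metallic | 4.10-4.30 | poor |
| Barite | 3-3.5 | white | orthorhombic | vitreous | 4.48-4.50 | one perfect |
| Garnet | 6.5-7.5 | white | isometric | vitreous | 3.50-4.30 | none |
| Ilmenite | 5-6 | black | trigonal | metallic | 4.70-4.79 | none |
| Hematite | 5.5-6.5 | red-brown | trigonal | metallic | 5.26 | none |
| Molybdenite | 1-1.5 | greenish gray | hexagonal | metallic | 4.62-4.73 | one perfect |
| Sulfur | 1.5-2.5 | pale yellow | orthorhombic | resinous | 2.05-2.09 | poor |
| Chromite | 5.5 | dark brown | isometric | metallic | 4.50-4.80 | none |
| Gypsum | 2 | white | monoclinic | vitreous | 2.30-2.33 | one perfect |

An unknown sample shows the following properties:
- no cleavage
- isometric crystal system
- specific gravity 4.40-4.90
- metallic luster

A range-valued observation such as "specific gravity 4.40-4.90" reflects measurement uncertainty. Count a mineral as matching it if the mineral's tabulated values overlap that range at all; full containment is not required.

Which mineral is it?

No cleavage: only Quartz, Serpentine, Magnetite, Garnet, Ilmenite, Hematite, Chromite remain.
Isometric crystal system: narrows the field to Magnetite, Garnet, Chromite.
Specific gravity 4.40-4.90: narrows the field to Chromite.
Metallic luster: consistent with all remaining minerals.
The only mineral consistent with every observation is Chromite.

Chromite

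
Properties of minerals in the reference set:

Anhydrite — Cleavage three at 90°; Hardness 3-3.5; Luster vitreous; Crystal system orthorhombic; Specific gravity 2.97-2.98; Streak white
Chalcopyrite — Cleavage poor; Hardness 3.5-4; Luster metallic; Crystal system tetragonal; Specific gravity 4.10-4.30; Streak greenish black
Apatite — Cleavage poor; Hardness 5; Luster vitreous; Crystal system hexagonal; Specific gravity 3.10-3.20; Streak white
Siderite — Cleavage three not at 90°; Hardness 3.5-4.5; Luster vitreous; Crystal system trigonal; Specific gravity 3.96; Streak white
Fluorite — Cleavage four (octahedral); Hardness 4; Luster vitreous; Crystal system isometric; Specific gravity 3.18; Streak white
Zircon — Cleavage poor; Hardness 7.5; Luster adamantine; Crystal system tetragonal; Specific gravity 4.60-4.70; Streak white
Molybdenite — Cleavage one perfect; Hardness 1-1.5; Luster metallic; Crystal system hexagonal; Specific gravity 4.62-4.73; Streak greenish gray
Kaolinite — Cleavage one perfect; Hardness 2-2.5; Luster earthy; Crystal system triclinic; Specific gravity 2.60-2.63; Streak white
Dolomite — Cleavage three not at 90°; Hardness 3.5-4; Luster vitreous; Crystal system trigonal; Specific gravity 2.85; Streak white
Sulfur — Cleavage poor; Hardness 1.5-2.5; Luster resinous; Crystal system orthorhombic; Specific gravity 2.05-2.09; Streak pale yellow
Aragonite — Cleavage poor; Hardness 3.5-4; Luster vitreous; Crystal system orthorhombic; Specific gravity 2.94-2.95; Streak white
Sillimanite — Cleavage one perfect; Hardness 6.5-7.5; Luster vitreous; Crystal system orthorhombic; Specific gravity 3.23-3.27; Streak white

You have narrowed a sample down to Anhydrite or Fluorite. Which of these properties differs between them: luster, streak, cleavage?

cleavage

Luster: both vitreous — no difference.
Streak: both white — no difference.
Cleavage: Anhydrite three at 90°, Fluorite four (octahedral) — these differ.
Cleavage is the diagnostic property here.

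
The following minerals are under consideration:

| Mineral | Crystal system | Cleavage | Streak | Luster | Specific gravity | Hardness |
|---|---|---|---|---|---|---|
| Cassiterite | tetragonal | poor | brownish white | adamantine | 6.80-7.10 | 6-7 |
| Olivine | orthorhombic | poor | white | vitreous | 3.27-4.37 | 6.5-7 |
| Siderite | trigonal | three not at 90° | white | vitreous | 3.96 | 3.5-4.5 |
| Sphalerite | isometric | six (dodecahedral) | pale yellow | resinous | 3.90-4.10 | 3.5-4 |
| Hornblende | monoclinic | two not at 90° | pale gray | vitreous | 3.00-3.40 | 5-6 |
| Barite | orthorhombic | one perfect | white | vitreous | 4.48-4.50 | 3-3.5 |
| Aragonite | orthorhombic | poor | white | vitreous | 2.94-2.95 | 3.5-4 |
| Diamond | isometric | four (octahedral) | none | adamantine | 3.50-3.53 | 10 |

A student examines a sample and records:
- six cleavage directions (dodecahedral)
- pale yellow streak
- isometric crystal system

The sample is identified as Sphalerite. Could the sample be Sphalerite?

Six cleavage directions (dodecahedral) — matches Sphalerite (cleavage six (dodecahedral)).
Pale yellow streak — matches Sphalerite (pale yellow streak).
Isometric crystal system — matches Sphalerite (isometric system).
Every observed property is compatible with the reference values for Sphalerite.

Consistent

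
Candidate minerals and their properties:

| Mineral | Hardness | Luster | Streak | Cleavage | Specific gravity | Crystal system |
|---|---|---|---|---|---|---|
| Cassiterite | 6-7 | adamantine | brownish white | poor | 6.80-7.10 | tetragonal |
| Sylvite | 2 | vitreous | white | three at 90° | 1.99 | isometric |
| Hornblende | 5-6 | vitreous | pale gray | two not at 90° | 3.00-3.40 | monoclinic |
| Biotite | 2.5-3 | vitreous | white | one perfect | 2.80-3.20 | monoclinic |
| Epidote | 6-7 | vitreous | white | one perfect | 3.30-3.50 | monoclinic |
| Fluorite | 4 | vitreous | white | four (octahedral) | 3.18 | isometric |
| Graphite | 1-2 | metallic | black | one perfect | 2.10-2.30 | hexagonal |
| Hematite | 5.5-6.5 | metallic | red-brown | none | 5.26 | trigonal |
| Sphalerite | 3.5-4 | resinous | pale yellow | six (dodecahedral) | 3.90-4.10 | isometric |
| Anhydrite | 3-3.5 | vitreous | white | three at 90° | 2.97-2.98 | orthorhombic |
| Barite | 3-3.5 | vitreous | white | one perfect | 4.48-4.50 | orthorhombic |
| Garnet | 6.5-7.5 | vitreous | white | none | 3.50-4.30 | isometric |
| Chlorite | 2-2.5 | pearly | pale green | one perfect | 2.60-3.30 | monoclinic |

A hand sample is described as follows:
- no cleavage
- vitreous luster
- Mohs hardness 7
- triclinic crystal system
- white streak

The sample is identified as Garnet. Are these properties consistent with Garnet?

No cleavage — consistent with Garnet (cleavage none).
Vitreous luster — consistent with Garnet (vitreous luster).
Mohs hardness 7 — consistent with Garnet (hardness 6.5-7.5).
Triclinic crystal system — Garnet has isometric system; inconsistent.
White streak — consistent with Garnet (white streak).
Garnet is excluded by the crystal system.

No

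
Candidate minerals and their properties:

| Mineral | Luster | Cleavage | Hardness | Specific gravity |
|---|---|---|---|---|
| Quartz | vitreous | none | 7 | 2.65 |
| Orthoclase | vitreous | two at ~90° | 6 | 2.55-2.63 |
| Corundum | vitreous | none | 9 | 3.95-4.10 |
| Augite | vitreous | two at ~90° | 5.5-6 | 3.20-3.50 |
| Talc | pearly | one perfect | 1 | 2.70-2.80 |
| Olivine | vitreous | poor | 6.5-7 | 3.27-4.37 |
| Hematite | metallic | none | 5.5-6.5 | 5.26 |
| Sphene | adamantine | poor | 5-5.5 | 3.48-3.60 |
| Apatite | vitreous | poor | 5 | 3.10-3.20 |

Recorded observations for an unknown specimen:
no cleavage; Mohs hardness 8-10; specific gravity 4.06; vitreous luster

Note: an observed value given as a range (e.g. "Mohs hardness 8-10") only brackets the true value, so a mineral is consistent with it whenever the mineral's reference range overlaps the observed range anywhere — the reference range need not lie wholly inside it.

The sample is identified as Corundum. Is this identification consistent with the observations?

Yes

No cleavage — is consistent with Corundum (cleavage none).
Mohs hardness 8-10 — is consistent with Corundum (hardness 9).
Specific gravity 4.06 — is consistent with Corundum (SG 3.95-4.10).
Vitreous luster — is consistent with Corundum (vitreous luster).
Nothing contradicts Corundum.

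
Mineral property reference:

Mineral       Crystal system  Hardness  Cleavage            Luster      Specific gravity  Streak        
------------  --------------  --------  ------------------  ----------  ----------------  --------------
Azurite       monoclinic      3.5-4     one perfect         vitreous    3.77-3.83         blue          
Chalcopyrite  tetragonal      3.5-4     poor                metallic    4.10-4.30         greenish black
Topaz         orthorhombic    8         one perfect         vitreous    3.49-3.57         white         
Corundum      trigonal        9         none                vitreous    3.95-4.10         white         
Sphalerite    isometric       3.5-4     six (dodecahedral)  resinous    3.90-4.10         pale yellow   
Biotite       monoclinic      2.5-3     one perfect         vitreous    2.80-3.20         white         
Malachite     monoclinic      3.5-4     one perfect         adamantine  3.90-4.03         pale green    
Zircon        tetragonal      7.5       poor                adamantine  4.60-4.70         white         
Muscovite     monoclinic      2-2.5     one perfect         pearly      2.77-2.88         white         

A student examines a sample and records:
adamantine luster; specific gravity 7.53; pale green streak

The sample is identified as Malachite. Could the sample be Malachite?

No

Adamantine luster — fits Malachite (adamantine luster).
Specific gravity 7.53 — Malachite has SG 3.90-4.03; inconsistent.
Pale green streak — fits Malachite (pale green streak).
Malachite is excluded by the specific gravity.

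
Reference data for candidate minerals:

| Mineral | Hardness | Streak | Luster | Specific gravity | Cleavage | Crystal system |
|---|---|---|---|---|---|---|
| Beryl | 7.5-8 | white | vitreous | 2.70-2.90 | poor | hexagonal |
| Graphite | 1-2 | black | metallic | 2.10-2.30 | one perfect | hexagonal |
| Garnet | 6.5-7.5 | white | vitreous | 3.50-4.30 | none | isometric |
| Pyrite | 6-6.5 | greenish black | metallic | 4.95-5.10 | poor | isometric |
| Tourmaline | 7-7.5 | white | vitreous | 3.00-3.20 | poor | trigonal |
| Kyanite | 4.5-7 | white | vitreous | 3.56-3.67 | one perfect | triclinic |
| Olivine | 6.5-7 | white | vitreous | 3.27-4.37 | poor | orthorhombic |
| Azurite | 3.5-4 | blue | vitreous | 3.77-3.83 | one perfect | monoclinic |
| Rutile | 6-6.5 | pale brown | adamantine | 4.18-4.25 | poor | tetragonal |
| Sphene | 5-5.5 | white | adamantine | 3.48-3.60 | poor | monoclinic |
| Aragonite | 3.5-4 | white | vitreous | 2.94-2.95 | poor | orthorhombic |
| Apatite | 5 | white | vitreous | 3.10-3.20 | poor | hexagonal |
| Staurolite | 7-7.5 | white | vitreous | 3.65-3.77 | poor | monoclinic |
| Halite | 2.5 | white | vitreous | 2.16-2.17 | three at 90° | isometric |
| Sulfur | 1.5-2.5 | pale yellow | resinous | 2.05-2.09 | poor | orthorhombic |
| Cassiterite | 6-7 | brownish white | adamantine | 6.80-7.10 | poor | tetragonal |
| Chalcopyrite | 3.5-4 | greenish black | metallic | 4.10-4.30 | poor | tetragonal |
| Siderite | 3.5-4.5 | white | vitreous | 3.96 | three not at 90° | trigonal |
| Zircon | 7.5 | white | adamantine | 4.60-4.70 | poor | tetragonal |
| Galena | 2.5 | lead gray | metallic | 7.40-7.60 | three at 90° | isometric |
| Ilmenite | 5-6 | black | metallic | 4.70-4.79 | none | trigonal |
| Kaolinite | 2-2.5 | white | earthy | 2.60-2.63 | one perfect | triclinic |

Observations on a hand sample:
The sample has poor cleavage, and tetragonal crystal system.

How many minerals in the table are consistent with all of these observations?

Poor cleavage — only Beryl, Pyrite, Tourmaline, Olivine, Rutile, Sphene, Aragonite, Apatite, Staurolite, Sulfur, Cassiterite, Chalcopyrite, Zircon remain.
Tetragonal crystal system — Rutile, Cassiterite, Chalcopyrite, Zircon remain.
Remaining candidates: Cassiterite, Chalcopyrite, Rutile, Zircon.
That is 4 minerals.

4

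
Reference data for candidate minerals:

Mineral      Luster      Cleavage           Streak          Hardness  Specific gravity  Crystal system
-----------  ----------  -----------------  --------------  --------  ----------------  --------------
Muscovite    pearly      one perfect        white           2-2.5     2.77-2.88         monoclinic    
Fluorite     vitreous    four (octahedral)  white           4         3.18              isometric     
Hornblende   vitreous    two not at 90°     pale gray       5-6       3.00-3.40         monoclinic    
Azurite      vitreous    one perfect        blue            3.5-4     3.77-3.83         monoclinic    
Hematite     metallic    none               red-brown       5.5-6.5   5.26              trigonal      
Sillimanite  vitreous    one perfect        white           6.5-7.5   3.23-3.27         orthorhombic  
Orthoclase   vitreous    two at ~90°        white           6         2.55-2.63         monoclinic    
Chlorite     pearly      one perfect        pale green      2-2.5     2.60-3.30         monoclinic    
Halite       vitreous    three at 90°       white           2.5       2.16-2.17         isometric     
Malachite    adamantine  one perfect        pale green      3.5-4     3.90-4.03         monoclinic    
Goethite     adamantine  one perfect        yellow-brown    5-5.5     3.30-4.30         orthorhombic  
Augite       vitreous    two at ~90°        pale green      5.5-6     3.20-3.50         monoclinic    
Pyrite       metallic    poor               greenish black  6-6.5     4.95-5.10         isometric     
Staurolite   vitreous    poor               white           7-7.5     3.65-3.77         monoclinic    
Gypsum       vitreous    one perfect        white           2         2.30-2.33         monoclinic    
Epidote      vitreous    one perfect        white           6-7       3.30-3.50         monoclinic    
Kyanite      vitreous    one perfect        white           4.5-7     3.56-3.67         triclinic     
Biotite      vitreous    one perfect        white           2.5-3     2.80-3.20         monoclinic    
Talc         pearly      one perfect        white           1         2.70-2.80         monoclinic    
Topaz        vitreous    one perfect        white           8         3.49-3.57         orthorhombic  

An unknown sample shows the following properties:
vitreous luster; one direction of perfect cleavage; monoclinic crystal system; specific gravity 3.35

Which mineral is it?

Epidote

Vitreous luster: only Fluorite, Hornblende, Azurite, Sillimanite, Orthoclase, Halite, Augite, Staurolite, Gypsum, Epidote, Kyanite, Biotite, Topaz remain.
One direction of perfect cleavage is inconsistent with Fluorite, Hornblende, Orthoclase, Halite, Augite, Staurolite.
Monoclinic crystal system excludes Sillimanite, Kyanite, Topaz.
Specific gravity 3.35: leaves Epidote.
Only Epidote satisfies all observations.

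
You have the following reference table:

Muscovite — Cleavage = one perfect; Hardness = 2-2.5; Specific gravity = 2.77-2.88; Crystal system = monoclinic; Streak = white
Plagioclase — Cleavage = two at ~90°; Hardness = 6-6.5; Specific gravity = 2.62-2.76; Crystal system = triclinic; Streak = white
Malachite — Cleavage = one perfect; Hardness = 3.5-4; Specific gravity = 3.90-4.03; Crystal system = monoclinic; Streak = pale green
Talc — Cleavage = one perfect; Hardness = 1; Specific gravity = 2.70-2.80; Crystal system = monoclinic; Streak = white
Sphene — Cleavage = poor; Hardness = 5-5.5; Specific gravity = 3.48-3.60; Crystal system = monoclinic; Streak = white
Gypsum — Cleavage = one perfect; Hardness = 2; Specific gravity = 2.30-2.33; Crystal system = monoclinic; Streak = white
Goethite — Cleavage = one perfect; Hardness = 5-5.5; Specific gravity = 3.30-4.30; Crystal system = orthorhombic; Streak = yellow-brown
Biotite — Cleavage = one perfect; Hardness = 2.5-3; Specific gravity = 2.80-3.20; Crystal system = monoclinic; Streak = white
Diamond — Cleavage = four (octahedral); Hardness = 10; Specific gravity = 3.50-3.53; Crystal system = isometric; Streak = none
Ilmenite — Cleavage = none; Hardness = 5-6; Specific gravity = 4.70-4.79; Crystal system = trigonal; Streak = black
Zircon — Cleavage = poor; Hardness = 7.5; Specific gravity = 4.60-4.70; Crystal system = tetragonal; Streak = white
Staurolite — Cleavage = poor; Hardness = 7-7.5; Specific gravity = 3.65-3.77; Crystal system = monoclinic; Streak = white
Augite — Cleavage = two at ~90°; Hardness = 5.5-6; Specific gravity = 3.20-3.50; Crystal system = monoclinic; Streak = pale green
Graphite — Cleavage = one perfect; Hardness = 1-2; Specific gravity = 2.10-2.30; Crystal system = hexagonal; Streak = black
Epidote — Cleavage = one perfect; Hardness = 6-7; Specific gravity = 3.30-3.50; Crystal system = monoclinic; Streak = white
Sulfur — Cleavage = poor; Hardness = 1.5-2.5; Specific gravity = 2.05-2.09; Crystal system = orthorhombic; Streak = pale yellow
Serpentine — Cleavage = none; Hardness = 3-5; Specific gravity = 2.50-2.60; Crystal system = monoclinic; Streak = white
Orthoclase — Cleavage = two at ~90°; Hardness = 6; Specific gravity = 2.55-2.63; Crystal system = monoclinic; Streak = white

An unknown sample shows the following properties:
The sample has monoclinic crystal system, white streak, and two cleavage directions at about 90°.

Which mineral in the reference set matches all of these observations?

Monoclinic crystal system: Muscovite, Malachite, Talc, Sphene, Gypsum, Biotite, Staurolite, Augite, Epidote, Serpentine, Orthoclase remain.
White streak is inconsistent with Malachite, Augite.
Two cleavage directions at about 90°: only Orthoclase remains.
Only Orthoclase satisfies all observations.

Orthoclase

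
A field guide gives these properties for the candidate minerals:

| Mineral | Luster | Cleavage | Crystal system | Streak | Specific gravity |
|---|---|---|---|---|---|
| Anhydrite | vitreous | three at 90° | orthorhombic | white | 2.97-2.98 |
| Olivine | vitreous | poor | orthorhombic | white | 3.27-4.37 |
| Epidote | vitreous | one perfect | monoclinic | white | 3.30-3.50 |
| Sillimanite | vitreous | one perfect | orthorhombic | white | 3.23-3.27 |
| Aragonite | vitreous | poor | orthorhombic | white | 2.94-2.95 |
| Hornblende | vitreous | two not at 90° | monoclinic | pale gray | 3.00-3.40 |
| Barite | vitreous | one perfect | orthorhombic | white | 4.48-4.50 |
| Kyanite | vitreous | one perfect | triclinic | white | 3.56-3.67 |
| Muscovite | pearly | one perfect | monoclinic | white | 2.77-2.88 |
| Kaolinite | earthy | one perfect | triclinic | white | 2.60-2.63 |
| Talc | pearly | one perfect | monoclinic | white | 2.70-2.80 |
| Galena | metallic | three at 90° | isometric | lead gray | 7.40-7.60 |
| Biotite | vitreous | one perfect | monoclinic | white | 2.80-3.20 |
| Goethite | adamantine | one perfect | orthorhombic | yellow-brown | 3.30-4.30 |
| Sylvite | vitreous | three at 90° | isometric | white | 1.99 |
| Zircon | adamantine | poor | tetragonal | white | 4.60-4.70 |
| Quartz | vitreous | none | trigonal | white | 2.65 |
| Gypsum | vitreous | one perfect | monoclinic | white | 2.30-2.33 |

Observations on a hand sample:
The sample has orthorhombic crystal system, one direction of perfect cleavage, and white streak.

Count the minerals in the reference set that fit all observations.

2

Orthorhombic crystal system: leaves Anhydrite, Olivine, Sillimanite, Aragonite, Barite, Goethite.
One direction of perfect cleavage rules out Anhydrite, Olivine, Aragonite.
White streak eliminates Goethite.
Consistent with every observation: Barite, Sillimanite.
That is 2 minerals.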